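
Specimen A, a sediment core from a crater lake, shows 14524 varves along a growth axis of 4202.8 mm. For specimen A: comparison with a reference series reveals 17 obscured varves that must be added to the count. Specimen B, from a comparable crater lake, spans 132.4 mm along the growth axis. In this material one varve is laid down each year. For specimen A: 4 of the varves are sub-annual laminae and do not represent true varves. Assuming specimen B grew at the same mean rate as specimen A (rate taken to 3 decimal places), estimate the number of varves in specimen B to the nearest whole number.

Specimen A: adjusted count: 14524 − 4 + 17 = 14537 varves.
A: Mean rate = 4202.8 mm / 14537 years ≈ 0.289 mm/yr.
Specimen B: 132.4 mm / 0.289 mm per year = 458.13 years ≈ 458 varves.

458 varves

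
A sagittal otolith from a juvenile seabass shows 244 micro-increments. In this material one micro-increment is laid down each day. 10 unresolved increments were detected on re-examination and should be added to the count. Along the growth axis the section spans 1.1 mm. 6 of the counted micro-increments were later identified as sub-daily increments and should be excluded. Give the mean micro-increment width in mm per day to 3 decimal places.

0.004 mm per day

Correcting the raw count gives 244 − 6 + 10 = 248 true micro-increments.
1.1 mm over 248 days gives 1.1 / 248 ≈ 0.004 mm per day.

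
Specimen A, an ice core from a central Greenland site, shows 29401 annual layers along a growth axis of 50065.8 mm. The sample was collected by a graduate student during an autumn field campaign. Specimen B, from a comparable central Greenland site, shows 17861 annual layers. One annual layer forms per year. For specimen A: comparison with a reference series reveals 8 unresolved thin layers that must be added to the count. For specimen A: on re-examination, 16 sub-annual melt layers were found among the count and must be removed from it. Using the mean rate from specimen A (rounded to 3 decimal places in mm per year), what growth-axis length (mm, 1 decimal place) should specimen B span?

30417.3 mm

Specimen A: after corrections the count is 29401 − 16 + 8 = 29393 annual layers.
A: Extension rate ≈ 50065.8 / 29393 = 1.703 mm per year.
Length of B = 1.703 × 17861 = 30417.3 mm.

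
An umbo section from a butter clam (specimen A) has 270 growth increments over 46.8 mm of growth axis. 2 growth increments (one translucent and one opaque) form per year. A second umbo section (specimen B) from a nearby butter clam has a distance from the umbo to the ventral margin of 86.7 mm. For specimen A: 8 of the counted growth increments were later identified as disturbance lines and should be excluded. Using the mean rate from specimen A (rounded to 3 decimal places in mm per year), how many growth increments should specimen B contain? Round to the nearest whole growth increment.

486 growth increments

Specimen A: correcting the raw count gives 270 − 8 = 262 true growth increments.
Specimen A: with 2 growth increments per year, 262 / 2 = 131 years.
A: Mean rate = 46.8 mm / 131 years ≈ 0.357 mm/yr.
B spans 86.7 / 0.357 = 242.86 years; at 2 growth increments per year that is 242.86 × 2 ≈ 486 growth increments.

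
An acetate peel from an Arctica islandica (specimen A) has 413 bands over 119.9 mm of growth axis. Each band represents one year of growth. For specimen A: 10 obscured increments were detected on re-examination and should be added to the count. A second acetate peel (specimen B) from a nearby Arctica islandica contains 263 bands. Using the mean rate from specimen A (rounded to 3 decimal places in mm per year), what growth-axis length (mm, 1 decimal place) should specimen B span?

74.4 mm

Specimen A: after corrections the count is 413 + 10 = 423 bands.
A: Mean rate = 119.9 mm / 423 years ≈ 0.283 mm per year.
B's length ≈ 0.283 × 263 = 74.4 mm.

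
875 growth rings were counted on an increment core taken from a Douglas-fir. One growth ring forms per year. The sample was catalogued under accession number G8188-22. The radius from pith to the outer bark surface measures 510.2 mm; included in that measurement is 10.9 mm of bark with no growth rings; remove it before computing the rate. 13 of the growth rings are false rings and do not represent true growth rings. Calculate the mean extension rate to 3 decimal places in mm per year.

After corrections the count is 875 − 13 = 862 growth rings.
Net length = 510.2 − 10.9 = 499.3 mm.
499.3 mm over 862 years gives 499.3 / 862 ≈ 0.579 mm per year.

0.579 mm per year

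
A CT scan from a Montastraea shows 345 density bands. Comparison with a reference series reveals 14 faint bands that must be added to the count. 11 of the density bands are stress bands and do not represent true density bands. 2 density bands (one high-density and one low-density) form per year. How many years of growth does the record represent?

174 yr

After corrections the count is 345 − 11 + 14 = 348 density bands.
Dividing by 2 density bands per year: 348 / 2 = 174 years.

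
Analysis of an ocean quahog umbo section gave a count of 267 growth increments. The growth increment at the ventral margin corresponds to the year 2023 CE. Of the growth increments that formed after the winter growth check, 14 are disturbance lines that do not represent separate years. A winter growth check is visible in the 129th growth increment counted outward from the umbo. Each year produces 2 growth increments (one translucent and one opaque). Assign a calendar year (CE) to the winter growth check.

Between growth increment 129 and the ventral margin there are 267 − 129 = 138 growth increments.
Removing the 14 false growth increments leaves 138 − 14 = 124 true growth increments beyond the winter growth check.
With 2 growth increments per year, 124 / 2 = 62 years.
2023 − 62 = 1961 CE.

1961 CE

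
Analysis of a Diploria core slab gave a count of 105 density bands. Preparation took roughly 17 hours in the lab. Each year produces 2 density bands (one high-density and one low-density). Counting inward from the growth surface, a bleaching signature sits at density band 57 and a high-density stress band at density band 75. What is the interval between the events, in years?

9 years

The two markers are separated by 75 − 57 = 18 density bands.
With 2 density bands per year, 18 / 2 = 9 years.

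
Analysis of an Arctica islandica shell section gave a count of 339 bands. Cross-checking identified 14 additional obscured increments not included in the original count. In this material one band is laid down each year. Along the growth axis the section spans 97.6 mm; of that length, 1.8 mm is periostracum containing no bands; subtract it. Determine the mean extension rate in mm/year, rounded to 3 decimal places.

After corrections the count is 339 + 14 = 353 bands.
Removing the 1.8 mm offcut leaves 97.6 − 1.8 = 95.8 mm.
Mean rate = 95.8 mm / 353 years ≈ 0.271 mm/year.

0.271 mm/year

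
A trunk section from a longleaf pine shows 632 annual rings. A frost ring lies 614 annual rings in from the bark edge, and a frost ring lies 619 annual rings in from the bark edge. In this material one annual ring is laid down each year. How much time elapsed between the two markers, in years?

5 years

Separation: 619 − 614 = 5 annual rings.
One annual ring per year makes the interval 5 years.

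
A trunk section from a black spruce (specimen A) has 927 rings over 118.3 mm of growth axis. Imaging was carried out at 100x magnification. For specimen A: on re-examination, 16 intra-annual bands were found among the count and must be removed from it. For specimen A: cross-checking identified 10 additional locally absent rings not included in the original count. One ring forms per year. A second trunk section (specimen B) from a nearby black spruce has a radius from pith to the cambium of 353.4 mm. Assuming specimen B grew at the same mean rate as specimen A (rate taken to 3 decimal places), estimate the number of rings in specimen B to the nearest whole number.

2761 rings

Specimen A: after corrections the count is 927 − 16 + 10 = 921 rings.
A: Mean rate = 118.3 mm / 921 years ≈ 0.128 mm per year.
For B, 353.4 / 0.128 = 2760.94 years ≈ 2761 rings.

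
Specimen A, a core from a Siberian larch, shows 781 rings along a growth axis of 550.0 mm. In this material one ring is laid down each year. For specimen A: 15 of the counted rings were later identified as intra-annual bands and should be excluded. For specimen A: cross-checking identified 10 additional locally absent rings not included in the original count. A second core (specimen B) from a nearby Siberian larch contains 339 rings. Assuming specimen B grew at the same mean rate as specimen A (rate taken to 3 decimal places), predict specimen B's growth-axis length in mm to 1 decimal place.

Specimen A: after corrections the count is 781 − 15 + 10 = 776 rings.
A: Mean rate = 550.0 mm / 776 years ≈ 0.709 mm/year.
B's length ≈ 0.709 × 339 = 240.4 mm.

240.4 mm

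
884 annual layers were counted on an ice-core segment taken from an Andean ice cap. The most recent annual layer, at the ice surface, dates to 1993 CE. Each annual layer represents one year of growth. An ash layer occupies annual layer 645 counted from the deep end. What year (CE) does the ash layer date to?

1754 CE

884 − 645 = 239 annual layers lie beyond the ash layer toward the ice surface.
The annual layer at the ice surface is 1993 CE, so the ash layer dates to 1993 − 239 = 1754 CE.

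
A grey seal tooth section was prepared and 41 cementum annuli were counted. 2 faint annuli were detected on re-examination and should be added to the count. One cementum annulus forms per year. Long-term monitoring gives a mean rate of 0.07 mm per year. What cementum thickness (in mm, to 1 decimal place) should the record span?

3.0 mm

Correcting the raw count gives 41 + 2 = 43 true cementum annuli.
Length ≈ 0.07 × 43 = 3.0 mm.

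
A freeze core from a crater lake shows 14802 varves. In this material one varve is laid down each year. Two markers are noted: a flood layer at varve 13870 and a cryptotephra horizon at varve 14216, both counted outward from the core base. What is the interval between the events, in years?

The two markers are separated by 14216 − 13870 = 346 varves.
At one varve per year, 346 years elapsed between them.

346 years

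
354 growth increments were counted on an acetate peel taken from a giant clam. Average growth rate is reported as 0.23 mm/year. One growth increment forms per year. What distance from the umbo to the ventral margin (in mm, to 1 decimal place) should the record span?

The record spans 354 years at 0.23 mm per year.
Predicted length = 0.23 mm/year × 354 years = 81.4 mm.

81.4 mm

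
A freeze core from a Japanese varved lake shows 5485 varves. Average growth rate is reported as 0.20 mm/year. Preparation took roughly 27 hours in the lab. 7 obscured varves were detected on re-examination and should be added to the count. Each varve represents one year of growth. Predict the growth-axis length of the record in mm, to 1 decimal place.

1098.4 mm

Adjusted count: 5485 + 7 = 5492 varves.
Predicted length = 0.20 mm/year × 5492 years = 1098.4 mm.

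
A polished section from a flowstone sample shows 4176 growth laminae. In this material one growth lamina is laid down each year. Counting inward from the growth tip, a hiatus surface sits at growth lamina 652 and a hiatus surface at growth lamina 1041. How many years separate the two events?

Separation: 1041 − 652 = 389 growth laminae.
One growth lamina per year makes the interval 389 years.

389 years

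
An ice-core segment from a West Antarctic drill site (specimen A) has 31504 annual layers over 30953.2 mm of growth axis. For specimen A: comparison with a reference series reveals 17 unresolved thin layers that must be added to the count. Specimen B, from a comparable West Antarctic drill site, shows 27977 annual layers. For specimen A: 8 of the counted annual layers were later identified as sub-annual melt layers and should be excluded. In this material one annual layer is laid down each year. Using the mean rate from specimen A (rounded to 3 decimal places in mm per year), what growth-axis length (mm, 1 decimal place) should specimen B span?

Specimen A: after corrections the count is 31504 − 8 + 17 = 31513 annual layers.
A: 30953.2 mm over 31513 years gives 30953.2 / 31513 ≈ 0.982 mm per year.
Length of B = 0.982 × 27977 = 27473.4 mm.

27473.4 mm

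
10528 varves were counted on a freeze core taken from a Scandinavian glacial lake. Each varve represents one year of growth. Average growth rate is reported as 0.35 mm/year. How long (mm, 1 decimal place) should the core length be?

10528 years of growth are recorded.
10528 years at 0.35 mm/year gives 0.35 × 10528 = 3684.8 mm.

3684.8 mm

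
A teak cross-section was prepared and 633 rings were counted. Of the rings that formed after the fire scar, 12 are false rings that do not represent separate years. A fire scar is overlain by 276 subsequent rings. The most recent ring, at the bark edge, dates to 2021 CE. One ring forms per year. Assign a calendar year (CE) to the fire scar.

1757 CE

276 rings formed after the fire scar.
Excluding 12 false rings: 276 − 12 = 264.
Counting back 264 years from 2021 CE places the fire scar in 2021 − 264 = 1757 CE.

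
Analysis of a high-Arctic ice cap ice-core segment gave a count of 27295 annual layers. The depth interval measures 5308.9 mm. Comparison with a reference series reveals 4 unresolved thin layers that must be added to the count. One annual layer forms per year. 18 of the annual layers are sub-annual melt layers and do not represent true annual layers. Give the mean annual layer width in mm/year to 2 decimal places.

0.19 mm/year

After corrections the count is 27295 − 18 + 4 = 27281 annual layers.
Mean rate = 5308.9 mm / 27281 years ≈ 0.19 mm/year.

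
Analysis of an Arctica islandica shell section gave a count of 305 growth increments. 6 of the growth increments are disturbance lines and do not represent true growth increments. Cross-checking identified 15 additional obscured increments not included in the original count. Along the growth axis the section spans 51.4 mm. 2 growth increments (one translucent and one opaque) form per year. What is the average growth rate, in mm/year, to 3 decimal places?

After corrections the count is 305 − 6 + 15 = 314 growth increments.
314 growth increments at 2 per year is 314 / 2 = 157 years.
51.4 mm over 157 years gives 51.4 / 157 ≈ 0.327 mm/year.

0.327 mm/year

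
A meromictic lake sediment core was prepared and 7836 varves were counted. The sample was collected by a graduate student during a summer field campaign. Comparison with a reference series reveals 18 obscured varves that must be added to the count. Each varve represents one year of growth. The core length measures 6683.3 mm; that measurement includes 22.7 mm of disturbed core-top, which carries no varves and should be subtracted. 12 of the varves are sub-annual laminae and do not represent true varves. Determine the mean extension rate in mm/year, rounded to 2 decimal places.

0.85 mm/year

Correcting the raw count gives 7836 − 12 + 18 = 7842 true varves.
Removing the 22.7 mm offcut leaves 6683.3 − 22.7 = 6660.6 mm.
6660.6 mm over 7842 years gives 6660.6 / 7842 ≈ 0.85 mm/year.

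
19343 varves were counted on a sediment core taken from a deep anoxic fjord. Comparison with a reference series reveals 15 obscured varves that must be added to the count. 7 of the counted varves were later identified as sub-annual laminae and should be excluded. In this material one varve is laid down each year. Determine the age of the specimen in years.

19351 years

After corrections the count is 19343 − 7 + 15 = 19351 varves.
At one varve per year, that is 19351 years.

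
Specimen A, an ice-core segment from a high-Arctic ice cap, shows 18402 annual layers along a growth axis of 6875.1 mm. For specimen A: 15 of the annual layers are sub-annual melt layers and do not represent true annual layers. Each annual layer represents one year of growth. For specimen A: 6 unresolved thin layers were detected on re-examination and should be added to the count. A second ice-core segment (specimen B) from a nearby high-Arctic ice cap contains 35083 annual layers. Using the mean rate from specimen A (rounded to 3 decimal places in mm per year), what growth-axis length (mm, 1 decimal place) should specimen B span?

13121.0 mm

Specimen A: true annual layer count = 18402 − 15 + 6 = 18393.
A: Mean rate = 6875.1 mm / 18393 years ≈ 0.374 mm/year.
B's length ≈ 0.374 × 35083 = 13121.0 mm.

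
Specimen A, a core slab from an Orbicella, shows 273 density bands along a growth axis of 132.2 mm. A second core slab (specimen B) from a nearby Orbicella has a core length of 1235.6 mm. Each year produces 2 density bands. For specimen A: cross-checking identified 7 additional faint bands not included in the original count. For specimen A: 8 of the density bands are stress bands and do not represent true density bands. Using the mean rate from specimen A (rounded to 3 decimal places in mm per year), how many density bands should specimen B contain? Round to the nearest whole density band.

2542 density bands

Specimen A: after corrections the count is 273 − 8 + 7 = 272 density bands.
Specimen A: 272 density bands at 2 per year is 272 / 2 = 136 years.
A: 132.2 mm over 136 years gives 132.2 / 136 ≈ 0.972 mm per year.
For B, 1235.6 / 0.972 = 1271.19 years; at 2 density bands per year that is 1271.19 × 2 ≈ 2542 density bands.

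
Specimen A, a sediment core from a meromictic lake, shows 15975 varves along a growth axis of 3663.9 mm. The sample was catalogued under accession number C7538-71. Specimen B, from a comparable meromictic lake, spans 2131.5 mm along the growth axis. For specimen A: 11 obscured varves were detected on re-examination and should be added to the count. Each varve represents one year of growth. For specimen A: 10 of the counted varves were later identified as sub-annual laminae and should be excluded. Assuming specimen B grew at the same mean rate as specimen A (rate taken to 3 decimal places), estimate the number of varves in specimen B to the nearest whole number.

9308 varves

Specimen A: adjusted count: 15975 − 10 + 11 = 15976 varves.
A: 3663.9 mm over 15976 years gives 3663.9 / 15976 ≈ 0.229 mm/year.
B spans 2131.5 / 0.229 = 9307.86 years ≈ 9308 varves.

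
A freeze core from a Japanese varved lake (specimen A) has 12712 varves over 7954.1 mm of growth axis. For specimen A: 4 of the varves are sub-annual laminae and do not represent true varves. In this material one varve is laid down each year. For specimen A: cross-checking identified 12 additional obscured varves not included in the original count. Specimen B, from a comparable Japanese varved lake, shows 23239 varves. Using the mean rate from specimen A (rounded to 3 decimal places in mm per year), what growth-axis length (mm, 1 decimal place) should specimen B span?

Specimen A: true varve count = 12712 − 4 + 12 = 12720.
A: Extension rate ≈ 7954.1 / 12720 = 0.625 mm/yr.
Length of B = 0.625 × 23239 = 14524.4 mm.

14524.4 mm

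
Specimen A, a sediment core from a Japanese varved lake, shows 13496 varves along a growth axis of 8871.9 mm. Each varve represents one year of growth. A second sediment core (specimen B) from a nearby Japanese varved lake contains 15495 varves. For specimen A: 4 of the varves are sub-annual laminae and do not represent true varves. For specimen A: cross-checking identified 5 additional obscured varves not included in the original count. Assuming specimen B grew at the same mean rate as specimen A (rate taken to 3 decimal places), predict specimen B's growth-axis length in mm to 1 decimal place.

10180.2 mm

Specimen A: adjusted count: 13496 − 4 + 5 = 13497 varves.
A: Mean rate = 8871.9 mm / 13497 years ≈ 0.657 mm/year.
Length of B = 0.657 × 15495 = 10180.2 mm.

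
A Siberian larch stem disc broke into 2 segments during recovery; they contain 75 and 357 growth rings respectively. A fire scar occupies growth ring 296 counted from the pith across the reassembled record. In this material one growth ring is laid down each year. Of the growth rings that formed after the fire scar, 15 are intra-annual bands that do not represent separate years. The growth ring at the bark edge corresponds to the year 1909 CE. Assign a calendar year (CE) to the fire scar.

1788 CE

Total growth rings = 75 + 357 = 432.
432 − 296 = 136 growth rings lie beyond the fire scar toward the bark edge.
Excluding 15 false growth rings: 136 − 15 = 121.
The growth ring at the bark edge is 1909 CE, so the fire scar dates to 1909 − 121 = 1788 CE.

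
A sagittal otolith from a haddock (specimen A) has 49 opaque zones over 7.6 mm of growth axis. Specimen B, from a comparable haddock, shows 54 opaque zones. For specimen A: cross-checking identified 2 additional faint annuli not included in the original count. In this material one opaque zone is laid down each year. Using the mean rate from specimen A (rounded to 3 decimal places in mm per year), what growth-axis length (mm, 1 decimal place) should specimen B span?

8.0 mm

Specimen A: correcting the raw count gives 49 + 2 = 51 true opaque zones.
A: Extension rate ≈ 7.6 / 51 = 0.149 mm per year.
Length of B = 0.149 × 54 = 8.0 mm.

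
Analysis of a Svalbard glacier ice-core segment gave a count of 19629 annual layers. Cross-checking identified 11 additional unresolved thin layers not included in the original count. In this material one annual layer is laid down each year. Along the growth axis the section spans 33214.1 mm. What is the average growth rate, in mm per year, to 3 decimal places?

Adjusted count: 19629 + 11 = 19640 annual layers.
Extension rate ≈ 33214.1 / 19640 = 1.691 mm per year.

1.691 mm per year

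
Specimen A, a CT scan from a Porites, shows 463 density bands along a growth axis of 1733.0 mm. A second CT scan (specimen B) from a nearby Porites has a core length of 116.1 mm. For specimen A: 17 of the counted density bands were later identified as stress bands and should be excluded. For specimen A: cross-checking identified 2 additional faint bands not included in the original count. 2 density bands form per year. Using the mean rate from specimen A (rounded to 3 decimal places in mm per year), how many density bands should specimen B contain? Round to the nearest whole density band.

Specimen A: adjusted count: 463 − 17 + 2 = 448 density bands.
Specimen A: with 2 density bands per year, 448 / 2 = 224 years.
A: Extension rate ≈ 1733.0 / 224 = 7.737 mm/yr.
Specimen B: 116.1 mm / 7.737 mm per year = 15.01 years; at 2 density bands per year that is 15.01 × 2 ≈ 30 density bands.

30 density bands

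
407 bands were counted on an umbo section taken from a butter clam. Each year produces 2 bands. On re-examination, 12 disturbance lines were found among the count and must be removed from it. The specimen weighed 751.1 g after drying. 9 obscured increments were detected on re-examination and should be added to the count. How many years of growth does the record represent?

202 yr

Correcting the raw count gives 407 − 12 + 9 = 404 true bands.
404 bands at 2 per year is 404 / 2 = 202 years.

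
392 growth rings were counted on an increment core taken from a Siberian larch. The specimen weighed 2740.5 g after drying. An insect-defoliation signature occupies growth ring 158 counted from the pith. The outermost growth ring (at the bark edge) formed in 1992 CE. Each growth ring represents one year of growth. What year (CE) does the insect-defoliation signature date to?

392 − 158 = 234 growth rings lie beyond the insect-defoliation signature toward the bark edge.
Counting back 234 years from 1992 CE places the insect-defoliation signature in 1992 − 234 = 1758 CE.

1758 CE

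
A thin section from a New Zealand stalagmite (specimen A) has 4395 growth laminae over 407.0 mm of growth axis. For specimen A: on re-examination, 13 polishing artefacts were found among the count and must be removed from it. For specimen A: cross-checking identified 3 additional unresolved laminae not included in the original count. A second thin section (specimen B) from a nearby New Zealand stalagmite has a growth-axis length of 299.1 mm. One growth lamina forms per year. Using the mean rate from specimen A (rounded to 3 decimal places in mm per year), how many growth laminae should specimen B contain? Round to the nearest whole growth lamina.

3216 growth laminae

Specimen A: after corrections the count is 4395 − 13 + 3 = 4385 growth laminae.
A: Extension rate ≈ 407.0 / 4385 = 0.093 mm/year.
B spans 299.1 / 0.093 = 3216.13 years ≈ 3216 growth laminae.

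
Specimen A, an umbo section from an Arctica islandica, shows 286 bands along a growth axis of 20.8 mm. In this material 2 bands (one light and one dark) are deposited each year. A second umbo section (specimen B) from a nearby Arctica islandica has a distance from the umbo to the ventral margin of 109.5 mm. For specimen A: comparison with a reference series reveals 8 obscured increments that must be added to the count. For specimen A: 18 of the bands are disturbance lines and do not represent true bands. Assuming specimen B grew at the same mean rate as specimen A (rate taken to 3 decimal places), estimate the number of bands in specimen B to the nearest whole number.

1450 bands

Specimen A: true band count = 286 − 18 + 8 = 276.
Specimen A: with 2 bands per year, 276 / 2 = 138 years.
A: 20.8 mm over 138 years gives 20.8 / 138 ≈ 0.151 mm/year.
Specimen B: 109.5 mm / 0.151 mm per year = 725.17 years; at 2 bands per year that is 725.17 × 2 ≈ 1450 bands.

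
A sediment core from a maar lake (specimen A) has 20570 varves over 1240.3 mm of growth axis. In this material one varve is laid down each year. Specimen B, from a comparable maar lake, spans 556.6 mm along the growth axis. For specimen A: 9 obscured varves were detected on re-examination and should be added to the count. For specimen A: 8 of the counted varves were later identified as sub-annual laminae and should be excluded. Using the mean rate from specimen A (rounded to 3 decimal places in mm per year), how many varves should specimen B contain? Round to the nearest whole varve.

9277 varves

Specimen A: correcting the raw count gives 20570 − 8 + 9 = 20571 true varves.
A: 1240.3 mm over 20571 years gives 1240.3 / 20571 ≈ 0.060 mm per year.
B spans 556.6 / 0.060 = 9276.67 years ≈ 9277 varves.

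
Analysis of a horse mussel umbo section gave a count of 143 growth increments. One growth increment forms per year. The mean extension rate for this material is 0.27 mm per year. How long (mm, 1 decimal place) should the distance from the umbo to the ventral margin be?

38.6 mm

The record spans 143 years at 0.27 mm per year.
143 years at 0.27 mm/year gives 0.27 × 143 = 38.6 mm.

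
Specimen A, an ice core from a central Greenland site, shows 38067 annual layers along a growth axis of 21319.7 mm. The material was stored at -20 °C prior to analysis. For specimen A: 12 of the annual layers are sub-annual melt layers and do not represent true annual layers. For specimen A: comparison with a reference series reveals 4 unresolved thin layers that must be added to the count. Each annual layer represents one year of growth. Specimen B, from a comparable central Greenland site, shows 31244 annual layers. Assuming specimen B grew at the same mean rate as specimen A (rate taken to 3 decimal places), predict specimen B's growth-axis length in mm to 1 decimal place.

17496.6 mm

Specimen A: true annual layer count = 38067 − 12 + 4 = 38059.
A: 21319.7 mm over 38059 years gives 21319.7 / 38059 ≈ 0.560 mm/yr.
Length of B = 0.560 × 31244 = 17496.6 mm.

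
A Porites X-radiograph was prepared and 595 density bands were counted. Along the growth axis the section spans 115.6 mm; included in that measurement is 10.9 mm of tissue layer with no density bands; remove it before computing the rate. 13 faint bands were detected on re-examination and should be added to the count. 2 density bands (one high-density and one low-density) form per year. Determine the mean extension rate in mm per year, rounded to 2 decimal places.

0.34 mm per year

Correcting the raw count gives 595 + 13 = 608 true density bands.
With 2 density bands per year, 608 / 2 = 304 years.
The growth record spans 115.6 − 10.9 = 104.7 mm.
Extension rate ≈ 104.7 / 304 = 0.34 mm per year.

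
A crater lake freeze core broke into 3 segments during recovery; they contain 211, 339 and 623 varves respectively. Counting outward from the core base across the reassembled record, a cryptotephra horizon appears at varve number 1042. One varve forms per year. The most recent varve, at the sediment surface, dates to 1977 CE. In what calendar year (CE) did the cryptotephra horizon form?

1846 CE

Total varves = 211 + 339 + 623 = 1173.
Between varve 1042 and the sediment surface there are 1173 − 1042 = 131 varves.
1977 − 131 = 1846 CE.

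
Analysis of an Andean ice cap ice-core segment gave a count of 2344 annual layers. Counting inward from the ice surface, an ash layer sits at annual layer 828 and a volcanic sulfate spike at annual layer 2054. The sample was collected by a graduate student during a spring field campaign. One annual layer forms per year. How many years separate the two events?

Separation: 2054 − 828 = 1226 annual layers.
One annual layer per year makes the interval 1226 years.

1226 years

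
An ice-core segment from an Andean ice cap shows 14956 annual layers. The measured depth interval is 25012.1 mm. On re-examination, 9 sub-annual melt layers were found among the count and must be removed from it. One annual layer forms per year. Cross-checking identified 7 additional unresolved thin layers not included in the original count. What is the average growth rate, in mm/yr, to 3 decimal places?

1.673 mm/yr

True annual layer count = 14956 − 9 + 7 = 14954.
25012.1 mm over 14954 years gives 25012.1 / 14954 ≈ 1.673 mm/yr.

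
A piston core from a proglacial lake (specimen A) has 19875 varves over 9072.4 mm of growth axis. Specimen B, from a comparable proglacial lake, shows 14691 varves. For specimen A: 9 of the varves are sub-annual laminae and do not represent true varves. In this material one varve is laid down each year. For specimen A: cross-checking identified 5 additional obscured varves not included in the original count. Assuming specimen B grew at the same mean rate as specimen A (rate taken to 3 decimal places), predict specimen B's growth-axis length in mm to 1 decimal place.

6713.8 mm

Specimen A: correcting the raw count gives 19875 − 9 + 5 = 19871 true varves.
A: Mean rate = 9072.4 mm / 19871 years ≈ 0.457 mm per year.
B's length ≈ 0.457 × 14691 = 6713.8 mm.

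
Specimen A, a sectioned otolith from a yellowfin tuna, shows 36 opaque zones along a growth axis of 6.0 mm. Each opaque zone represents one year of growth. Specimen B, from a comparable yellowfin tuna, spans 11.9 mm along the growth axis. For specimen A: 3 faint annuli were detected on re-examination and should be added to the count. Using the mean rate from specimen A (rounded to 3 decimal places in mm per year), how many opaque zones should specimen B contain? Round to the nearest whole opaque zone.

77 opaque zones

Specimen A: true opaque zone count = 36 + 3 = 39.
A: Mean rate = 6.0 mm / 39 years ≈ 0.154 mm/year.
Specimen B: 11.9 mm / 0.154 mm per year = 77.27 years ≈ 77 opaque zones.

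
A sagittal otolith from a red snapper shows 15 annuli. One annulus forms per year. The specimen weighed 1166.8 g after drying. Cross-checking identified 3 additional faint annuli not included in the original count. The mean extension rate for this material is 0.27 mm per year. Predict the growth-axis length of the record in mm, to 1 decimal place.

4.9 mm

Adjusted count: 15 + 3 = 18 annuli.
18 years at 0.27 mm/year gives 0.27 × 18 = 4.9 mm.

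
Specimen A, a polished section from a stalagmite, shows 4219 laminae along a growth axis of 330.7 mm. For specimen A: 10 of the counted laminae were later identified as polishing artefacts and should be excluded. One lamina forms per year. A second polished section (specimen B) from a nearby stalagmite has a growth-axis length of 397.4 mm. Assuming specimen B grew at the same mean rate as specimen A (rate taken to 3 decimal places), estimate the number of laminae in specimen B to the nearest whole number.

5030 laminae

Specimen A: adjusted count: 4219 − 10 = 4209 laminae.
A: Extension rate ≈ 330.7 / 4209 = 0.079 mm/year.
For B, 397.4 / 0.079 = 5030.38 years ≈ 5030 laminae.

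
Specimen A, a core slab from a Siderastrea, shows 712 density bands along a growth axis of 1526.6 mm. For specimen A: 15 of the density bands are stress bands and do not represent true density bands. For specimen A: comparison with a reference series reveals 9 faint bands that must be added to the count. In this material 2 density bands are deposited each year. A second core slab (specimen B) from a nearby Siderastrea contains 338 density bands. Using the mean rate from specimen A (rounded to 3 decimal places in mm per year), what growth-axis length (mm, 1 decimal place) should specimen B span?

730.9 mm

Specimen A: true density band count = 712 − 15 + 9 = 706.
Specimen A: with 2 density bands per year, 706 / 2 = 353 years.
A: 1526.6 mm over 353 years gives 1526.6 / 353 ≈ 4.325 mm/year.
Specimen B: dividing by 2 density bands per year: 338 / 2 = 169 years. B's length ≈ 4.325 × 169 = 730.9 mm.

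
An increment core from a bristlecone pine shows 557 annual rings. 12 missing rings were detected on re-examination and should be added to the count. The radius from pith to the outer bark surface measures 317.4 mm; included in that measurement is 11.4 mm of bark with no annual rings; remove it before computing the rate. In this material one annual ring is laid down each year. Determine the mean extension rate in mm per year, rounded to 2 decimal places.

0.54 mm per year

After corrections the count is 557 + 12 = 569 annual rings.
The growth record spans 317.4 − 11.4 = 306.0 mm.
Mean rate = 306.0 mm / 569 years ≈ 0.54 mm per year.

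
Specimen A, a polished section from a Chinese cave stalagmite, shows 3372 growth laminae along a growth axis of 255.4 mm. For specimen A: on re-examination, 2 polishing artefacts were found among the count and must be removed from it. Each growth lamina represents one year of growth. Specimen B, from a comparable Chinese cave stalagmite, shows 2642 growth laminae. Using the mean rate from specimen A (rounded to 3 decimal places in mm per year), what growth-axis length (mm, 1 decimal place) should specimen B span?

200.8 mm

Specimen A: true growth lamina count = 3372 − 2 = 3370.
A: Mean rate = 255.4 mm / 3370 years ≈ 0.076 mm/yr.
For B, 0.076 mm/year × 2642 years = 200.8 mm.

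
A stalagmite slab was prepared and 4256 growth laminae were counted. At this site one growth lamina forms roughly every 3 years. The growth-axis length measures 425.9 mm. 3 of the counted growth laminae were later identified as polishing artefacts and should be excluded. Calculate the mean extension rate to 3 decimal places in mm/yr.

0.033 mm/yr

True growth lamina count = 4256 − 3 = 4253.
Multiplying by 3 years per growth lamina: 4253 × 3 = 12759 years.
Mean rate = 425.9 mm / 12759 years ≈ 0.033 mm/yr.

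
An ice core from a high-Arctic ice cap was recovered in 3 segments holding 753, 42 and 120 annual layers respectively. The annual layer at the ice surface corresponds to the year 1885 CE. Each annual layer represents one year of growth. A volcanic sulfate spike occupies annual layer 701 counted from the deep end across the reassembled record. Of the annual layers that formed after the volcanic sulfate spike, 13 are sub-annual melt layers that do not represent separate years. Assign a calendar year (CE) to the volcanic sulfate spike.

1684 CE

Total annual layers = 753 + 42 + 120 = 915.
915 − 701 = 214 annual layers lie beyond the volcanic sulfate spike toward the ice surface.
Removing the 13 false annual layers leaves 214 − 13 = 201 true annual layers beyond the volcanic sulfate spike.
The annual layer at the ice surface is 1885 CE, so the volcanic sulfate spike dates to 1885 − 201 = 1684 CE.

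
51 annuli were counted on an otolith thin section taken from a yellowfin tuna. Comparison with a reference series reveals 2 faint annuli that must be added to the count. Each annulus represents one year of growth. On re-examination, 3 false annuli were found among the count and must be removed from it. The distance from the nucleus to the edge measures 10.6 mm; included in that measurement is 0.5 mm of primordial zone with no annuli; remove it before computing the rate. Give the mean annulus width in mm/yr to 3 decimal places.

Correcting the raw count gives 51 − 3 + 2 = 50 true annuli.
The growth record spans 10.6 − 0.5 = 10.1 mm.
Mean rate = 10.1 mm / 50 years ≈ 0.202 mm/yr.

0.202 mm/yr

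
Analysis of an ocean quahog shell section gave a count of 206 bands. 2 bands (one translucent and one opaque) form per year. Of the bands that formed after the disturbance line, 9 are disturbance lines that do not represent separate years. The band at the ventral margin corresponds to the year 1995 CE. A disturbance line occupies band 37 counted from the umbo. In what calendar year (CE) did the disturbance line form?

1915 CE

Between band 37 and the ventral margin there are 206 − 37 = 169 bands.
Removing the 9 false bands leaves 169 − 9 = 160 true bands beyond the disturbance line.
Dividing by 2 bands per year: 160 / 2 = 80 years.
Counting back 80 years from 1995 CE places the disturbance line in 1995 − 80 = 1915 CE.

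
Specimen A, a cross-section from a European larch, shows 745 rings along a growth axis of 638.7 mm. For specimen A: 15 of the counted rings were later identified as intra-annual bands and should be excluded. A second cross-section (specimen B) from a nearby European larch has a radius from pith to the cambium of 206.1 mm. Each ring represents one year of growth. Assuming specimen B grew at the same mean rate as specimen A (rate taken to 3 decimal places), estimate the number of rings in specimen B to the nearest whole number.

236 rings

Specimen A: correcting the raw count gives 745 − 15 = 730 true rings.
A: Mean rate = 638.7 mm / 730 years ≈ 0.875 mm/year.
B spans 206.1 / 0.875 = 235.54 years ≈ 236 rings.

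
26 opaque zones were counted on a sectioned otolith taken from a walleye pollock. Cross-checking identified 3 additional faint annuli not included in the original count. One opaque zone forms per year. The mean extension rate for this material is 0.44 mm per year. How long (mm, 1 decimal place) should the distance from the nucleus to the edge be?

True opaque zone count = 26 + 3 = 29.
29 years at 0.44 mm/year gives 0.44 × 29 = 12.8 mm.

12.8 mm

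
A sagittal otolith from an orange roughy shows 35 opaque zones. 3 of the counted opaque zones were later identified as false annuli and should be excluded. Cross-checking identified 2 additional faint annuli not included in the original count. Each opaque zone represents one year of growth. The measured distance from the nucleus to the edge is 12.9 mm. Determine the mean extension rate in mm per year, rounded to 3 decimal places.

True opaque zone count = 35 − 3 + 2 = 34.
Extension rate ≈ 12.9 / 34 = 0.379 mm per year.

0.379 mm per year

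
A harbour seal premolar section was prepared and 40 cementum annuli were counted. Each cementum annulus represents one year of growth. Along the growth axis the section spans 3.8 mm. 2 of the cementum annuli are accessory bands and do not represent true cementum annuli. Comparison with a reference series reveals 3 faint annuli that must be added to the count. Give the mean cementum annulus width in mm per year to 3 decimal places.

0.093 mm per year

Adjusted count: 40 − 2 + 3 = 41 cementum annuli.
Mean rate = 3.8 mm / 41 years ≈ 0.093 mm per year.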